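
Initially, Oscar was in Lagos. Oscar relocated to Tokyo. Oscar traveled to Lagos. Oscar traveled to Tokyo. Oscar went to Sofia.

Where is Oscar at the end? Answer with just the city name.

Answer: Sofia

Derivation:
Tracking Oscar's location:
Start: Oscar is in Lagos.
After move 1: Lagos -> Tokyo. Oscar is in Tokyo.
After move 2: Tokyo -> Lagos. Oscar is in Lagos.
After move 3: Lagos -> Tokyo. Oscar is in Tokyo.
After move 4: Tokyo -> Sofia. Oscar is in Sofia.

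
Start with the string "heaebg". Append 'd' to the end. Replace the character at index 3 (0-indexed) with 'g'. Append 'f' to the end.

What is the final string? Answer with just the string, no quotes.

Answer: heagbgdf

Derivation:
Applying each edit step by step:
Start: "heaebg"
Op 1 (append 'd'): "heaebg" -> "heaebgd"
Op 2 (replace idx 3: 'e' -> 'g'): "heaebgd" -> "heagbgd"
Op 3 (append 'f'): "heagbgd" -> "heagbgdf"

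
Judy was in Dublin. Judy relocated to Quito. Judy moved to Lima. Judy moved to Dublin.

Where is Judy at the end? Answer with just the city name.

Tracking Judy's location:
Start: Judy is in Dublin.
After move 1: Dublin -> Quito. Judy is in Quito.
After move 2: Quito -> Lima. Judy is in Lima.
After move 3: Lima -> Dublin. Judy is in Dublin.

Answer: Dublin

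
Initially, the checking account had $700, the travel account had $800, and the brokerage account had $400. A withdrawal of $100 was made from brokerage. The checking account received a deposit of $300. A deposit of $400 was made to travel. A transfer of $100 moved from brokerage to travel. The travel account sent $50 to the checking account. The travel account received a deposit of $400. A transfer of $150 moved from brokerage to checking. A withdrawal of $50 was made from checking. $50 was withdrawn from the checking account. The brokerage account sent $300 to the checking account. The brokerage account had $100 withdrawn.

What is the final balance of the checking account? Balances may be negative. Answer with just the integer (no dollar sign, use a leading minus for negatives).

Tracking account balances step by step:
Start: checking=700, travel=800, brokerage=400
Event 1 (withdraw 100 from brokerage): brokerage: 400 - 100 = 300. Balances: checking=700, travel=800, brokerage=300
Event 2 (deposit 300 to checking): checking: 700 + 300 = 1000. Balances: checking=1000, travel=800, brokerage=300
Event 3 (deposit 400 to travel): travel: 800 + 400 = 1200. Balances: checking=1000, travel=1200, brokerage=300
Event 4 (transfer 100 brokerage -> travel): brokerage: 300 - 100 = 200, travel: 1200 + 100 = 1300. Balances: checking=1000, travel=1300, brokerage=200
Event 5 (transfer 50 travel -> checking): travel: 1300 - 50 = 1250, checking: 1000 + 50 = 1050. Balances: checking=1050, travel=1250, brokerage=200
Event 6 (deposit 400 to travel): travel: 1250 + 400 = 1650. Balances: checking=1050, travel=1650, brokerage=200
Event 7 (transfer 150 brokerage -> checking): brokerage: 200 - 150 = 50, checking: 1050 + 150 = 1200. Balances: checking=1200, travel=1650, brokerage=50
Event 8 (withdraw 50 from checking): checking: 1200 - 50 = 1150. Balances: checking=1150, travel=1650, brokerage=50
Event 9 (withdraw 50 from checking): checking: 1150 - 50 = 1100. Balances: checking=1100, travel=1650, brokerage=50
Event 10 (transfer 300 brokerage -> checking): brokerage: 50 - 300 = -250, checking: 1100 + 300 = 1400. Balances: checking=1400, travel=1650, brokerage=-250
Event 11 (withdraw 100 from brokerage): brokerage: -250 - 100 = -350. Balances: checking=1400, travel=1650, brokerage=-350

Final balance of checking: 1400

Answer: 1400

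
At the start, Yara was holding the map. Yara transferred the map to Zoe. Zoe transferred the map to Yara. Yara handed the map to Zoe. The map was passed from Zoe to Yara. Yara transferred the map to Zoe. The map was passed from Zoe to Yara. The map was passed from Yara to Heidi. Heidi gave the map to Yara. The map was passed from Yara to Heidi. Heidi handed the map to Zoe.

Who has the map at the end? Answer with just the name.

Tracking the map through each event:
Start: Yara has the map.
After event 1: Zoe has the map.
After event 2: Yara has the map.
After event 3: Zoe has the map.
After event 4: Yara has the map.
After event 5: Zoe has the map.
After event 6: Yara has the map.
After event 7: Heidi has the map.
After event 8: Yara has the map.
After event 9: Heidi has the map.
After event 10: Zoe has the map.

Answer: Zoe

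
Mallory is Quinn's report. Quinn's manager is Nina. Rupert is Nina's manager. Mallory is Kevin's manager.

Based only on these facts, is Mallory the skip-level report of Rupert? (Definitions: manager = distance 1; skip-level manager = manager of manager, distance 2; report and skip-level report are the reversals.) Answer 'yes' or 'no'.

Reconstructing the manager chain from the given facts:
  Rupert -> Nina -> Quinn -> Mallory -> Kevin
(each arrow means 'manager of the next')
Positions in the chain (0 = top):
  position of Rupert: 0
  position of Nina: 1
  position of Quinn: 2
  position of Mallory: 3
  position of Kevin: 4

Mallory is at position 3, Rupert is at position 0; signed distance (j - i) = -3.
'skip-level report' requires j - i = -2. Actual distance is -3, so the relation does NOT hold.

Answer: no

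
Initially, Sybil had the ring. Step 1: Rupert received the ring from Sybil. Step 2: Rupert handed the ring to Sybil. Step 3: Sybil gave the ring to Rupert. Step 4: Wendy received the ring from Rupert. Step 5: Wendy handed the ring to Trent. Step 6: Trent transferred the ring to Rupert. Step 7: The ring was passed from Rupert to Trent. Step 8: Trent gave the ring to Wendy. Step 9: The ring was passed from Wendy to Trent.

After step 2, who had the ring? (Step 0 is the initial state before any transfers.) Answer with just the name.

Answer: Sybil

Derivation:
Tracking the ring holder through step 2:
After step 0 (start): Sybil
After step 1: Rupert
After step 2: Sybil

At step 2, the holder is Sybil.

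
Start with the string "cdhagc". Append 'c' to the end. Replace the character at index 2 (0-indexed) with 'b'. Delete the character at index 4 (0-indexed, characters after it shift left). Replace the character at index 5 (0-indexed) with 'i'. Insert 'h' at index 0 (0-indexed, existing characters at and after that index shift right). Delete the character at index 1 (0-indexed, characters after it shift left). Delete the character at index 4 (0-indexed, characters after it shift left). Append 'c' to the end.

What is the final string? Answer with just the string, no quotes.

Answer: hdbaic

Derivation:
Applying each edit step by step:
Start: "cdhagc"
Op 1 (append 'c'): "cdhagc" -> "cdhagcc"
Op 2 (replace idx 2: 'h' -> 'b'): "cdhagcc" -> "cdbagcc"
Op 3 (delete idx 4 = 'g'): "cdbagcc" -> "cdbacc"
Op 4 (replace idx 5: 'c' -> 'i'): "cdbacc" -> "cdbaci"
Op 5 (insert 'h' at idx 0): "cdbaci" -> "hcdbaci"
Op 6 (delete idx 1 = 'c'): "hcdbaci" -> "hdbaci"
Op 7 (delete idx 4 = 'c'): "hdbaci" -> "hdbai"
Op 8 (append 'c'): "hdbai" -> "hdbaic"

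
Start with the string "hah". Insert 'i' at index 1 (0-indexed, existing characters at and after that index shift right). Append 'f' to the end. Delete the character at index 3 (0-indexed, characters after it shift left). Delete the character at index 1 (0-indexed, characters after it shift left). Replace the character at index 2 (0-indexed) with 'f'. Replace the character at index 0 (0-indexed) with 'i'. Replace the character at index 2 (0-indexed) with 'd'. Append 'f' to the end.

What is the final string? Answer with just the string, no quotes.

Applying each edit step by step:
Start: "hah"
Op 1 (insert 'i' at idx 1): "hah" -> "hiah"
Op 2 (append 'f'): "hiah" -> "hiahf"
Op 3 (delete idx 3 = 'h'): "hiahf" -> "hiaf"
Op 4 (delete idx 1 = 'i'): "hiaf" -> "haf"
Op 5 (replace idx 2: 'f' -> 'f'): "haf" -> "haf"
Op 6 (replace idx 0: 'h' -> 'i'): "haf" -> "iaf"
Op 7 (replace idx 2: 'f' -> 'd'): "iaf" -> "iad"
Op 8 (append 'f'): "iad" -> "iadf"

Answer: iadf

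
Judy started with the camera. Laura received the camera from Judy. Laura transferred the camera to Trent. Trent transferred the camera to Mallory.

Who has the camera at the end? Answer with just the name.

Tracking the camera through each event:
Start: Judy has the camera.
After event 1: Laura has the camera.
After event 2: Trent has the camera.
After event 3: Mallory has the camera.

Answer: Mallory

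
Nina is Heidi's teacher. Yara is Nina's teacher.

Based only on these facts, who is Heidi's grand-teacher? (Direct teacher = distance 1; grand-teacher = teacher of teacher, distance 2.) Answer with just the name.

Answer: Yara

Derivation:
Reconstructing the teacher chain from the given facts:
  Yara -> Nina -> Heidi
(each arrow means 'teacher of the next')
Positions in the chain (0 = top):
  position of Yara: 0
  position of Nina: 1
  position of Heidi: 2

Heidi is at position 2; the grand-teacher is 2 steps up the chain, i.e. position 0: Yara.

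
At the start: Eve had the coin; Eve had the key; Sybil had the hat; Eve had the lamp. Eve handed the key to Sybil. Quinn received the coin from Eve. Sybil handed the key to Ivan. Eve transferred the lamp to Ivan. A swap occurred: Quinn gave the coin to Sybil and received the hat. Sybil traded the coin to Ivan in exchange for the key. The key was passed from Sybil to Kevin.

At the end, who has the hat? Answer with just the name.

Tracking all object holders:
Start: coin:Eve, key:Eve, hat:Sybil, lamp:Eve
Event 1 (give key: Eve -> Sybil). State: coin:Eve, key:Sybil, hat:Sybil, lamp:Eve
Event 2 (give coin: Eve -> Quinn). State: coin:Quinn, key:Sybil, hat:Sybil, lamp:Eve
Event 3 (give key: Sybil -> Ivan). State: coin:Quinn, key:Ivan, hat:Sybil, lamp:Eve
Event 4 (give lamp: Eve -> Ivan). State: coin:Quinn, key:Ivan, hat:Sybil, lamp:Ivan
Event 5 (swap coin<->hat: now coin:Sybil, hat:Quinn). State: coin:Sybil, key:Ivan, hat:Quinn, lamp:Ivan
Event 6 (swap coin<->key: now coin:Ivan, key:Sybil). State: coin:Ivan, key:Sybil, hat:Quinn, lamp:Ivan
Event 7 (give key: Sybil -> Kevin). State: coin:Ivan, key:Kevin, hat:Quinn, lamp:Ivan

Final state: coin:Ivan, key:Kevin, hat:Quinn, lamp:Ivan
The hat is held by Quinn.

Answer: Quinn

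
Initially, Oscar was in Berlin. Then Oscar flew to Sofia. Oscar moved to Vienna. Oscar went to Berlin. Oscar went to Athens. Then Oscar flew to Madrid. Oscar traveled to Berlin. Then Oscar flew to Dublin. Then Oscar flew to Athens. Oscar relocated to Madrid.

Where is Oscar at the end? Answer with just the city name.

Tracking Oscar's location:
Start: Oscar is in Berlin.
After move 1: Berlin -> Sofia. Oscar is in Sofia.
After move 2: Sofia -> Vienna. Oscar is in Vienna.
After move 3: Vienna -> Berlin. Oscar is in Berlin.
After move 4: Berlin -> Athens. Oscar is in Athens.
After move 5: Athens -> Madrid. Oscar is in Madrid.
After move 6: Madrid -> Berlin. Oscar is in Berlin.
After move 7: Berlin -> Dublin. Oscar is in Dublin.
After move 8: Dublin -> Athens. Oscar is in Athens.
After move 9: Athens -> Madrid. Oscar is in Madrid.

Answer: Madrid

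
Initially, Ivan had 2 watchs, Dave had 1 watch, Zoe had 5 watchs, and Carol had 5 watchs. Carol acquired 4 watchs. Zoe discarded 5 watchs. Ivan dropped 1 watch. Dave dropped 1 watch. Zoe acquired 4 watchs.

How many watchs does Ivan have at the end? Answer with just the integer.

Answer: 1

Derivation:
Tracking counts step by step:
Start: Ivan=2, Dave=1, Zoe=5, Carol=5
Event 1 (Carol +4): Carol: 5 -> 9. State: Ivan=2, Dave=1, Zoe=5, Carol=9
Event 2 (Zoe -5): Zoe: 5 -> 0. State: Ivan=2, Dave=1, Zoe=0, Carol=9
Event 3 (Ivan -1): Ivan: 2 -> 1. State: Ivan=1, Dave=1, Zoe=0, Carol=9
Event 4 (Dave -1): Dave: 1 -> 0. State: Ivan=1, Dave=0, Zoe=0, Carol=9
Event 5 (Zoe +4): Zoe: 0 -> 4. State: Ivan=1, Dave=0, Zoe=4, Carol=9

Ivan's final count: 1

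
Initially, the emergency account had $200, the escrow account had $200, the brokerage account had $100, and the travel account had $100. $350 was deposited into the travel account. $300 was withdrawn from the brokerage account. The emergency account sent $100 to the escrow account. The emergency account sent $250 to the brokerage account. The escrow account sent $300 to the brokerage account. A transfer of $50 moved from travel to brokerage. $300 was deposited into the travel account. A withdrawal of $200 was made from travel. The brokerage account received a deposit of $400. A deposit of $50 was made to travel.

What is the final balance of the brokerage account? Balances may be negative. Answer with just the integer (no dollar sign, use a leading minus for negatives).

Answer: 800

Derivation:
Tracking account balances step by step:
Start: emergency=200, escrow=200, brokerage=100, travel=100
Event 1 (deposit 350 to travel): travel: 100 + 350 = 450. Balances: emergency=200, escrow=200, brokerage=100, travel=450
Event 2 (withdraw 300 from brokerage): brokerage: 100 - 300 = -200. Balances: emergency=200, escrow=200, brokerage=-200, travel=450
Event 3 (transfer 100 emergency -> escrow): emergency: 200 - 100 = 100, escrow: 200 + 100 = 300. Balances: emergency=100, escrow=300, brokerage=-200, travel=450
Event 4 (transfer 250 emergency -> brokerage): emergency: 100 - 250 = -150, brokerage: -200 + 250 = 50. Balances: emergency=-150, escrow=300, brokerage=50, travel=450
Event 5 (transfer 300 escrow -> brokerage): escrow: 300 - 300 = 0, brokerage: 50 + 300 = 350. Balances: emergency=-150, escrow=0, brokerage=350, travel=450
Event 6 (transfer 50 travel -> brokerage): travel: 450 - 50 = 400, brokerage: 350 + 50 = 400. Balances: emergency=-150, escrow=0, brokerage=400, travel=400
Event 7 (deposit 300 to travel): travel: 400 + 300 = 700. Balances: emergency=-150, escrow=0, brokerage=400, travel=700
Event 8 (withdraw 200 from travel): travel: 700 - 200 = 500. Balances: emergency=-150, escrow=0, brokerage=400, travel=500
Event 9 (deposit 400 to brokerage): brokerage: 400 + 400 = 800. Balances: emergency=-150, escrow=0, brokerage=800, travel=500
Event 10 (deposit 50 to travel): travel: 500 + 50 = 550. Balances: emergency=-150, escrow=0, brokerage=800, travel=550

Final balance of brokerage: 800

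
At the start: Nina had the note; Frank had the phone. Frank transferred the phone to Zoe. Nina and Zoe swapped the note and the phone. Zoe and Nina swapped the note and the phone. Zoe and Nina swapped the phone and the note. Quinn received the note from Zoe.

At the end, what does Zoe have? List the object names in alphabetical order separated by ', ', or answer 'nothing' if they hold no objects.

Answer: nothing

Derivation:
Tracking all object holders:
Start: note:Nina, phone:Frank
Event 1 (give phone: Frank -> Zoe). State: note:Nina, phone:Zoe
Event 2 (swap note<->phone: now note:Zoe, phone:Nina). State: note:Zoe, phone:Nina
Event 3 (swap note<->phone: now note:Nina, phone:Zoe). State: note:Nina, phone:Zoe
Event 4 (swap phone<->note: now phone:Nina, note:Zoe). State: note:Zoe, phone:Nina
Event 5 (give note: Zoe -> Quinn). State: note:Quinn, phone:Nina

Final state: note:Quinn, phone:Nina
Zoe holds: (nothing).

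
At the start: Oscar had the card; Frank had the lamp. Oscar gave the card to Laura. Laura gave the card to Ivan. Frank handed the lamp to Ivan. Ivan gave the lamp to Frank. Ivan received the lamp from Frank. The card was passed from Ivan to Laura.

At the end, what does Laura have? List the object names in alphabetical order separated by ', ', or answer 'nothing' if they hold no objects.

Tracking all object holders:
Start: card:Oscar, lamp:Frank
Event 1 (give card: Oscar -> Laura). State: card:Laura, lamp:Frank
Event 2 (give card: Laura -> Ivan). State: card:Ivan, lamp:Frank
Event 3 (give lamp: Frank -> Ivan). State: card:Ivan, lamp:Ivan
Event 4 (give lamp: Ivan -> Frank). State: card:Ivan, lamp:Frank
Event 5 (give lamp: Frank -> Ivan). State: card:Ivan, lamp:Ivan
Event 6 (give card: Ivan -> Laura). State: card:Laura, lamp:Ivan

Final state: card:Laura, lamp:Ivan
Laura holds: card.

Answer: card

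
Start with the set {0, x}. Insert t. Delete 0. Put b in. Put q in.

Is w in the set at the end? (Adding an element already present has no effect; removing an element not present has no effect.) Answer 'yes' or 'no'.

Tracking the set through each operation:
Start: {0, x}
Event 1 (add t): added. Set: {0, t, x}
Event 2 (remove 0): removed. Set: {t, x}
Event 3 (add b): added. Set: {b, t, x}
Event 4 (add q): added. Set: {b, q, t, x}

Final set: {b, q, t, x} (size 4)
w is NOT in the final set.

Answer: no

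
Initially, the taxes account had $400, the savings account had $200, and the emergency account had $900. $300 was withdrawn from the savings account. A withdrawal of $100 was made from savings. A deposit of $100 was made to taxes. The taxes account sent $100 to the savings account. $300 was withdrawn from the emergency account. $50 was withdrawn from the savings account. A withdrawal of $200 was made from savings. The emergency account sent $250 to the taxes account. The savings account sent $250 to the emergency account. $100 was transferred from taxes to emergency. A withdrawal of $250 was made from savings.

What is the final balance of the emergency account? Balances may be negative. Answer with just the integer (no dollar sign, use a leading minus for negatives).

Tracking account balances step by step:
Start: taxes=400, savings=200, emergency=900
Event 1 (withdraw 300 from savings): savings: 200 - 300 = -100. Balances: taxes=400, savings=-100, emergency=900
Event 2 (withdraw 100 from savings): savings: -100 - 100 = -200. Balances: taxes=400, savings=-200, emergency=900
Event 3 (deposit 100 to taxes): taxes: 400 + 100 = 500. Balances: taxes=500, savings=-200, emergency=900
Event 4 (transfer 100 taxes -> savings): taxes: 500 - 100 = 400, savings: -200 + 100 = -100. Balances: taxes=400, savings=-100, emergency=900
Event 5 (withdraw 300 from emergency): emergency: 900 - 300 = 600. Balances: taxes=400, savings=-100, emergency=600
Event 6 (withdraw 50 from savings): savings: -100 - 50 = -150. Balances: taxes=400, savings=-150, emergency=600
Event 7 (withdraw 200 from savings): savings: -150 - 200 = -350. Balances: taxes=400, savings=-350, emergency=600
Event 8 (transfer 250 emergency -> taxes): emergency: 600 - 250 = 350, taxes: 400 + 250 = 650. Balances: taxes=650, savings=-350, emergency=350
Event 9 (transfer 250 savings -> emergency): savings: -350 - 250 = -600, emergency: 350 + 250 = 600. Balances: taxes=650, savings=-600, emergency=600
Event 10 (transfer 100 taxes -> emergency): taxes: 650 - 100 = 550, emergency: 600 + 100 = 700. Balances: taxes=550, savings=-600, emergency=700
Event 11 (withdraw 250 from savings): savings: -600 - 250 = -850. Balances: taxes=550, savings=-850, emergency=700

Final balance of emergency: 700

Answer: 700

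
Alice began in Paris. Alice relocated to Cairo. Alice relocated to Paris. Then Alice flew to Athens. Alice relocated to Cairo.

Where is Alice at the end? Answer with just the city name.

Tracking Alice's location:
Start: Alice is in Paris.
After move 1: Paris -> Cairo. Alice is in Cairo.
After move 2: Cairo -> Paris. Alice is in Paris.
After move 3: Paris -> Athens. Alice is in Athens.
After move 4: Athens -> Cairo. Alice is in Cairo.

Answer: Cairo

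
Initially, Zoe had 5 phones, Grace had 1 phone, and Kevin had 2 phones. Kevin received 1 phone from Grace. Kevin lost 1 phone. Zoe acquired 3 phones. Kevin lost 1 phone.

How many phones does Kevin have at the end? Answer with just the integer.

Tracking counts step by step:
Start: Zoe=5, Grace=1, Kevin=2
Event 1 (Grace -> Kevin, 1): Grace: 1 -> 0, Kevin: 2 -> 3. State: Zoe=5, Grace=0, Kevin=3
Event 2 (Kevin -1): Kevin: 3 -> 2. State: Zoe=5, Grace=0, Kevin=2
Event 3 (Zoe +3): Zoe: 5 -> 8. State: Zoe=8, Grace=0, Kevin=2
Event 4 (Kevin -1): Kevin: 2 -> 1. State: Zoe=8, Grace=0, Kevin=1

Kevin's final count: 1

Answer: 1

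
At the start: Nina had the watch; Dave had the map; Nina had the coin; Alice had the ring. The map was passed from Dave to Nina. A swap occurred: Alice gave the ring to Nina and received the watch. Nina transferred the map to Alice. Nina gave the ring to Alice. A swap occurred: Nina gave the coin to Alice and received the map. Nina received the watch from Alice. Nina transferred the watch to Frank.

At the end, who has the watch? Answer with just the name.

Tracking all object holders:
Start: watch:Nina, map:Dave, coin:Nina, ring:Alice
Event 1 (give map: Dave -> Nina). State: watch:Nina, map:Nina, coin:Nina, ring:Alice
Event 2 (swap ring<->watch: now ring:Nina, watch:Alice). State: watch:Alice, map:Nina, coin:Nina, ring:Nina
Event 3 (give map: Nina -> Alice). State: watch:Alice, map:Alice, coin:Nina, ring:Nina
Event 4 (give ring: Nina -> Alice). State: watch:Alice, map:Alice, coin:Nina, ring:Alice
Event 5 (swap coin<->map: now coin:Alice, map:Nina). State: watch:Alice, map:Nina, coin:Alice, ring:Alice
Event 6 (give watch: Alice -> Nina). State: watch:Nina, map:Nina, coin:Alice, ring:Alice
Event 7 (give watch: Nina -> Frank). State: watch:Frank, map:Nina, coin:Alice, ring:Alice

Final state: watch:Frank, map:Nina, coin:Alice, ring:Alice
The watch is held by Frank.

Answer: Frank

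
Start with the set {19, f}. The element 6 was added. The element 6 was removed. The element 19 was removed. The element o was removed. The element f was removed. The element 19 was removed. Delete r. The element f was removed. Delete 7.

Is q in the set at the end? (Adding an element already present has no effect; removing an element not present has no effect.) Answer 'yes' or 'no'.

Answer: no

Derivation:
Tracking the set through each operation:
Start: {19, f}
Event 1 (add 6): added. Set: {19, 6, f}
Event 2 (remove 6): removed. Set: {19, f}
Event 3 (remove 19): removed. Set: {f}
Event 4 (remove o): not present, no change. Set: {f}
Event 5 (remove f): removed. Set: {}
Event 6 (remove 19): not present, no change. Set: {}
Event 7 (remove r): not present, no change. Set: {}
Event 8 (remove f): not present, no change. Set: {}
Event 9 (remove 7): not present, no change. Set: {}

Final set: {} (size 0)
q is NOT in the final set.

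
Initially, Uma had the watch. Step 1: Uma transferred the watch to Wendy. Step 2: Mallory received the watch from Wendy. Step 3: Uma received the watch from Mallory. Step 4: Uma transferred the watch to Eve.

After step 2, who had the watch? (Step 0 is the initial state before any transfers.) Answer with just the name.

Tracking the watch holder through step 2:
After step 0 (start): Uma
After step 1: Wendy
After step 2: Mallory

At step 2, the holder is Mallory.

Answer: Mallory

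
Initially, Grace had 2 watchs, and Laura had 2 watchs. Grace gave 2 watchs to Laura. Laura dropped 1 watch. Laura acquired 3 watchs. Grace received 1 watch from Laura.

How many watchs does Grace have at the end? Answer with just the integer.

Answer: 1

Derivation:
Tracking counts step by step:
Start: Grace=2, Laura=2
Event 1 (Grace -> Laura, 2): Grace: 2 -> 0, Laura: 2 -> 4. State: Grace=0, Laura=4
Event 2 (Laura -1): Laura: 4 -> 3. State: Grace=0, Laura=3
Event 3 (Laura +3): Laura: 3 -> 6. State: Grace=0, Laura=6
Event 4 (Laura -> Grace, 1): Laura: 6 -> 5, Grace: 0 -> 1. State: Grace=1, Laura=5

Grace's final count: 1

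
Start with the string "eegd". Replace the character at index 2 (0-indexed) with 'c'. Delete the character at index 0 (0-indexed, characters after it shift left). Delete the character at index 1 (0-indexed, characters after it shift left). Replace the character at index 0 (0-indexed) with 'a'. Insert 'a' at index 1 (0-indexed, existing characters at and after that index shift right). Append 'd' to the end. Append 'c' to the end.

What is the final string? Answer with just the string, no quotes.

Applying each edit step by step:
Start: "eegd"
Op 1 (replace idx 2: 'g' -> 'c'): "eegd" -> "eecd"
Op 2 (delete idx 0 = 'e'): "eecd" -> "ecd"
Op 3 (delete idx 1 = 'c'): "ecd" -> "ed"
Op 4 (replace idx 0: 'e' -> 'a'): "ed" -> "ad"
Op 5 (insert 'a' at idx 1): "ad" -> "aad"
Op 6 (append 'd'): "aad" -> "aadd"
Op 7 (append 'c'): "aadd" -> "aaddc"

Answer: aaddc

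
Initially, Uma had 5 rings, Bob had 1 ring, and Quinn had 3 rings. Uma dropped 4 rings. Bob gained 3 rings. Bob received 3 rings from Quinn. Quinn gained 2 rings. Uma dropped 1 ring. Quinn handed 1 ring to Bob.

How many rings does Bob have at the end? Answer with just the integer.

Tracking counts step by step:
Start: Uma=5, Bob=1, Quinn=3
Event 1 (Uma -4): Uma: 5 -> 1. State: Uma=1, Bob=1, Quinn=3
Event 2 (Bob +3): Bob: 1 -> 4. State: Uma=1, Bob=4, Quinn=3
Event 3 (Quinn -> Bob, 3): Quinn: 3 -> 0, Bob: 4 -> 7. State: Uma=1, Bob=7, Quinn=0
Event 4 (Quinn +2): Quinn: 0 -> 2. State: Uma=1, Bob=7, Quinn=2
Event 5 (Uma -1): Uma: 1 -> 0. State: Uma=0, Bob=7, Quinn=2
Event 6 (Quinn -> Bob, 1): Quinn: 2 -> 1, Bob: 7 -> 8. State: Uma=0, Bob=8, Quinn=1

Bob's final count: 8

Answer: 8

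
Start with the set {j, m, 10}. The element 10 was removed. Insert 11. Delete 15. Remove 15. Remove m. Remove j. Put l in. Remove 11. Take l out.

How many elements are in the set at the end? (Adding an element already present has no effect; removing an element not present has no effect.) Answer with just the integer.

Answer: 0

Derivation:
Tracking the set through each operation:
Start: {10, j, m}
Event 1 (remove 10): removed. Set: {j, m}
Event 2 (add 11): added. Set: {11, j, m}
Event 3 (remove 15): not present, no change. Set: {11, j, m}
Event 4 (remove 15): not present, no change. Set: {11, j, m}
Event 5 (remove m): removed. Set: {11, j}
Event 6 (remove j): removed. Set: {11}
Event 7 (add l): added. Set: {11, l}
Event 8 (remove 11): removed. Set: {l}
Event 9 (remove l): removed. Set: {}

Final set: {} (size 0)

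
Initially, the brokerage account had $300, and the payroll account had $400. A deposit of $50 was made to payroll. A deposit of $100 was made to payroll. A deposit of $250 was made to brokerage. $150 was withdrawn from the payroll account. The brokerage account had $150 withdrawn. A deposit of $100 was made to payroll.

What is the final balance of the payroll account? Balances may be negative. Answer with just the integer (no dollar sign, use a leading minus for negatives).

Answer: 500

Derivation:
Tracking account balances step by step:
Start: brokerage=300, payroll=400
Event 1 (deposit 50 to payroll): payroll: 400 + 50 = 450. Balances: brokerage=300, payroll=450
Event 2 (deposit 100 to payroll): payroll: 450 + 100 = 550. Balances: brokerage=300, payroll=550
Event 3 (deposit 250 to brokerage): brokerage: 300 + 250 = 550. Balances: brokerage=550, payroll=550
Event 4 (withdraw 150 from payroll): payroll: 550 - 150 = 400. Balances: brokerage=550, payroll=400
Event 5 (withdraw 150 from brokerage): brokerage: 550 - 150 = 400. Balances: brokerage=400, payroll=400
Event 6 (deposit 100 to payroll): payroll: 400 + 100 = 500. Balances: brokerage=400, payroll=500

Final balance of payroll: 500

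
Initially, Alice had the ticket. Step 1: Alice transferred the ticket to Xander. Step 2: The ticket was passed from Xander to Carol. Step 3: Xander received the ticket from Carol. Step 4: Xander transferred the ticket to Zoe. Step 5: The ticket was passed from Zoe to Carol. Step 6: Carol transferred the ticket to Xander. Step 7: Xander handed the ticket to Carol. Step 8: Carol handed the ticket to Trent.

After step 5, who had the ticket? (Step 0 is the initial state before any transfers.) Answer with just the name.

Answer: Carol

Derivation:
Tracking the ticket holder through step 5:
After step 0 (start): Alice
After step 1: Xander
After step 2: Carol
After step 3: Xander
After step 4: Zoe
After step 5: Carol

At step 5, the holder is Carol.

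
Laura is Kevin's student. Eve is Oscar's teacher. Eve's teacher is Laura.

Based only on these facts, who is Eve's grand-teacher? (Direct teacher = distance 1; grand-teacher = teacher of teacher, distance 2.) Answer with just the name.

Answer: Kevin

Derivation:
Reconstructing the teacher chain from the given facts:
  Kevin -> Laura -> Eve -> Oscar
(each arrow means 'teacher of the next')
Positions in the chain (0 = top):
  position of Kevin: 0
  position of Laura: 1
  position of Eve: 2
  position of Oscar: 3

Eve is at position 2; the grand-teacher is 2 steps up the chain, i.e. position 0: Kevin.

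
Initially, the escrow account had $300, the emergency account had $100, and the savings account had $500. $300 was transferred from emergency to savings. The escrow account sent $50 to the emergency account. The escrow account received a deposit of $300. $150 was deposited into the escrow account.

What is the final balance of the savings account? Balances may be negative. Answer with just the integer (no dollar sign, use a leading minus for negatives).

Answer: 800

Derivation:
Tracking account balances step by step:
Start: escrow=300, emergency=100, savings=500
Event 1 (transfer 300 emergency -> savings): emergency: 100 - 300 = -200, savings: 500 + 300 = 800. Balances: escrow=300, emergency=-200, savings=800
Event 2 (transfer 50 escrow -> emergency): escrow: 300 - 50 = 250, emergency: -200 + 50 = -150. Balances: escrow=250, emergency=-150, savings=800
Event 3 (deposit 300 to escrow): escrow: 250 + 300 = 550. Balances: escrow=550, emergency=-150, savings=800
Event 4 (deposit 150 to escrow): escrow: 550 + 150 = 700. Balances: escrow=700, emergency=-150, savings=800

Final balance of savings: 800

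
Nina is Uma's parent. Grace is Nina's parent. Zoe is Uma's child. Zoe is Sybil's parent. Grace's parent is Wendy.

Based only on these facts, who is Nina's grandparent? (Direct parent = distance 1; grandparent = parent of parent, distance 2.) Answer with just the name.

Reconstructing the parent chain from the given facts:
  Wendy -> Grace -> Nina -> Uma -> Zoe -> Sybil
(each arrow means 'parent of the next')
Positions in the chain (0 = top):
  position of Wendy: 0
  position of Grace: 1
  position of Nina: 2
  position of Uma: 3
  position of Zoe: 4
  position of Sybil: 5

Nina is at position 2; the grandparent is 2 steps up the chain, i.e. position 0: Wendy.

Answer: Wendy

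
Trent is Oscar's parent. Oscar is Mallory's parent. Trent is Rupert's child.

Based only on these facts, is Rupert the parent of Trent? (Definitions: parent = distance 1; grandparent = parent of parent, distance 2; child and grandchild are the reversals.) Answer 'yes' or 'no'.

Answer: yes

Derivation:
Reconstructing the parent chain from the given facts:
  Rupert -> Trent -> Oscar -> Mallory
(each arrow means 'parent of the next')
Positions in the chain (0 = top):
  position of Rupert: 0
  position of Trent: 1
  position of Oscar: 2
  position of Mallory: 3

Rupert is at position 0, Trent is at position 1; signed distance (j - i) = 1.
'parent' requires j - i = 1. Actual distance is 1, so the relation HOLDS.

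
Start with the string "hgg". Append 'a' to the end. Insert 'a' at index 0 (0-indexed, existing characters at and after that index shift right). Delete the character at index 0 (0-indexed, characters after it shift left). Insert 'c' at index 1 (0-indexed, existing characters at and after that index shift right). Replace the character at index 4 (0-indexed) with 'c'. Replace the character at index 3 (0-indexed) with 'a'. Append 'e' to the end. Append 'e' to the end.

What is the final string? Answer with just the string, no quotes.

Answer: hcgacee

Derivation:
Applying each edit step by step:
Start: "hgg"
Op 1 (append 'a'): "hgg" -> "hgga"
Op 2 (insert 'a' at idx 0): "hgga" -> "ahgga"
Op 3 (delete idx 0 = 'a'): "ahgga" -> "hgga"
Op 4 (insert 'c' at idx 1): "hgga" -> "hcgga"
Op 5 (replace idx 4: 'a' -> 'c'): "hcgga" -> "hcggc"
Op 6 (replace idx 3: 'g' -> 'a'): "hcggc" -> "hcgac"
Op 7 (append 'e'): "hcgac" -> "hcgace"
Op 8 (append 'e'): "hcgace" -> "hcgacee"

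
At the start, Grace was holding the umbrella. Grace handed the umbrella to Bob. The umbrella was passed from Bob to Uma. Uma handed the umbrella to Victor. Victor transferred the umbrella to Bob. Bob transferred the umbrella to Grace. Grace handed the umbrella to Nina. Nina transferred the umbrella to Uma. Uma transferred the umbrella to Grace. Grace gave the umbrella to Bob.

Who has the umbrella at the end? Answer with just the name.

Answer: Bob

Derivation:
Tracking the umbrella through each event:
Start: Grace has the umbrella.
After event 1: Bob has the umbrella.
After event 2: Uma has the umbrella.
After event 3: Victor has the umbrella.
After event 4: Bob has the umbrella.
After event 5: Grace has the umbrella.
After event 6: Nina has the umbrella.
After event 7: Uma has the umbrella.
After event 8: Grace has the umbrella.
After event 9: Bob has the umbrella.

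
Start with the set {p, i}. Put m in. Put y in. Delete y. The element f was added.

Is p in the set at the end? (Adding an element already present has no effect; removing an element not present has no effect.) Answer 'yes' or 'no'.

Tracking the set through each operation:
Start: {i, p}
Event 1 (add m): added. Set: {i, m, p}
Event 2 (add y): added. Set: {i, m, p, y}
Event 3 (remove y): removed. Set: {i, m, p}
Event 4 (add f): added. Set: {f, i, m, p}

Final set: {f, i, m, p} (size 4)
p is in the final set.

Answer: yes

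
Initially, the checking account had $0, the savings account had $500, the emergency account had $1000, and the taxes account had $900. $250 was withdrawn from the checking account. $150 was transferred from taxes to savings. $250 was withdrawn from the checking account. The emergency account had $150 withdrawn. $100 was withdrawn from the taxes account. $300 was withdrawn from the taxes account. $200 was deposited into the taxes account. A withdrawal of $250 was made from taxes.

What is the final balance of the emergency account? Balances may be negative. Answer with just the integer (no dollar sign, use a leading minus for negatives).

Tracking account balances step by step:
Start: checking=0, savings=500, emergency=1000, taxes=900
Event 1 (withdraw 250 from checking): checking: 0 - 250 = -250. Balances: checking=-250, savings=500, emergency=1000, taxes=900
Event 2 (transfer 150 taxes -> savings): taxes: 900 - 150 = 750, savings: 500 + 150 = 650. Balances: checking=-250, savings=650, emergency=1000, taxes=750
Event 3 (withdraw 250 from checking): checking: -250 - 250 = -500. Balances: checking=-500, savings=650, emergency=1000, taxes=750
Event 4 (withdraw 150 from emergency): emergency: 1000 - 150 = 850. Balances: checking=-500, savings=650, emergency=850, taxes=750
Event 5 (withdraw 100 from taxes): taxes: 750 - 100 = 650. Balances: checking=-500, savings=650, emergency=850, taxes=650
Event 6 (withdraw 300 from taxes): taxes: 650 - 300 = 350. Balances: checking=-500, savings=650, emergency=850, taxes=350
Event 7 (deposit 200 to taxes): taxes: 350 + 200 = 550. Balances: checking=-500, savings=650, emergency=850, taxes=550
Event 8 (withdraw 250 from taxes): taxes: 550 - 250 = 300. Balances: checking=-500, savings=650, emergency=850, taxes=300

Final balance of emergency: 850

Answer: 850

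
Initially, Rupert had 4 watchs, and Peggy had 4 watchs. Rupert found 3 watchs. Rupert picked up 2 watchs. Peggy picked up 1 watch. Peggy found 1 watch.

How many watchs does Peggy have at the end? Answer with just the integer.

Tracking counts step by step:
Start: Rupert=4, Peggy=4
Event 1 (Rupert +3): Rupert: 4 -> 7. State: Rupert=7, Peggy=4
Event 2 (Rupert +2): Rupert: 7 -> 9. State: Rupert=9, Peggy=4
Event 3 (Peggy +1): Peggy: 4 -> 5. State: Rupert=9, Peggy=5
Event 4 (Peggy +1): Peggy: 5 -> 6. State: Rupert=9, Peggy=6

Peggy's final count: 6

Answer: 6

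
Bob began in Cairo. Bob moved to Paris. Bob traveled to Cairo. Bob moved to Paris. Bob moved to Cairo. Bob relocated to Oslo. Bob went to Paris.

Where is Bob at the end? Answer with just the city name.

Tracking Bob's location:
Start: Bob is in Cairo.
After move 1: Cairo -> Paris. Bob is in Paris.
After move 2: Paris -> Cairo. Bob is in Cairo.
After move 3: Cairo -> Paris. Bob is in Paris.
After move 4: Paris -> Cairo. Bob is in Cairo.
After move 5: Cairo -> Oslo. Bob is in Oslo.
After move 6: Oslo -> Paris. Bob is in Paris.

Answer: Paris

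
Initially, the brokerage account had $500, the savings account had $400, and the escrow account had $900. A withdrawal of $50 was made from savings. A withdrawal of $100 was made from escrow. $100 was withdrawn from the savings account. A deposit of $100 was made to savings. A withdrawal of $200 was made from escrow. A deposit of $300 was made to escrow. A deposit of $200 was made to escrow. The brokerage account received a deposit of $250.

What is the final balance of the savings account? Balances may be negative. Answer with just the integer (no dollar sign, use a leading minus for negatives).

Answer: 350

Derivation:
Tracking account balances step by step:
Start: brokerage=500, savings=400, escrow=900
Event 1 (withdraw 50 from savings): savings: 400 - 50 = 350. Balances: brokerage=500, savings=350, escrow=900
Event 2 (withdraw 100 from escrow): escrow: 900 - 100 = 800. Balances: brokerage=500, savings=350, escrow=800
Event 3 (withdraw 100 from savings): savings: 350 - 100 = 250. Balances: brokerage=500, savings=250, escrow=800
Event 4 (deposit 100 to savings): savings: 250 + 100 = 350. Balances: brokerage=500, savings=350, escrow=800
Event 5 (withdraw 200 from escrow): escrow: 800 - 200 = 600. Balances: brokerage=500, savings=350, escrow=600
Event 6 (deposit 300 to escrow): escrow: 600 + 300 = 900. Balances: brokerage=500, savings=350, escrow=900
Event 7 (deposit 200 to escrow): escrow: 900 + 200 = 1100. Balances: brokerage=500, savings=350, escrow=1100
Event 8 (deposit 250 to brokerage): brokerage: 500 + 250 = 750. Balances: brokerage=750, savings=350, escrow=1100

Final balance of savings: 350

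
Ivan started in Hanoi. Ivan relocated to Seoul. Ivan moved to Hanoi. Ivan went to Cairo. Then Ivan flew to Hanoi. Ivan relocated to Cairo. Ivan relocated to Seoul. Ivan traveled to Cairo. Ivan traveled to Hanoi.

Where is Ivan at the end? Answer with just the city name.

Answer: Hanoi

Derivation:
Tracking Ivan's location:
Start: Ivan is in Hanoi.
After move 1: Hanoi -> Seoul. Ivan is in Seoul.
After move 2: Seoul -> Hanoi. Ivan is in Hanoi.
After move 3: Hanoi -> Cairo. Ivan is in Cairo.
After move 4: Cairo -> Hanoi. Ivan is in Hanoi.
After move 5: Hanoi -> Cairo. Ivan is in Cairo.
After move 6: Cairo -> Seoul. Ivan is in Seoul.
After move 7: Seoul -> Cairo. Ivan is in Cairo.
After move 8: Cairo -> Hanoi. Ivan is in Hanoi.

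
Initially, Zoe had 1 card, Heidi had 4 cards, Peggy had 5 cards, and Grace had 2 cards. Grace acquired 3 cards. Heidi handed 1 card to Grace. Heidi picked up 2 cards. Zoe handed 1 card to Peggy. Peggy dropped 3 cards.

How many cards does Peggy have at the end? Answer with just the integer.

Answer: 3

Derivation:
Tracking counts step by step:
Start: Zoe=1, Heidi=4, Peggy=5, Grace=2
Event 1 (Grace +3): Grace: 2 -> 5. State: Zoe=1, Heidi=4, Peggy=5, Grace=5
Event 2 (Heidi -> Grace, 1): Heidi: 4 -> 3, Grace: 5 -> 6. State: Zoe=1, Heidi=3, Peggy=5, Grace=6
Event 3 (Heidi +2): Heidi: 3 -> 5. State: Zoe=1, Heidi=5, Peggy=5, Grace=6
Event 4 (Zoe -> Peggy, 1): Zoe: 1 -> 0, Peggy: 5 -> 6. State: Zoe=0, Heidi=5, Peggy=6, Grace=6
Event 5 (Peggy -3): Peggy: 6 -> 3. State: Zoe=0, Heidi=5, Peggy=3, Grace=6

Peggy's final count: 3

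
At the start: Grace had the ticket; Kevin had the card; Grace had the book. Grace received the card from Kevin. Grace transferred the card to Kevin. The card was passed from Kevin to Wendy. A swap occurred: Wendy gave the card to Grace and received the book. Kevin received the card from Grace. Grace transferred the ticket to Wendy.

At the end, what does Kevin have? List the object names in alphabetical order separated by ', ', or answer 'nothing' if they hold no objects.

Tracking all object holders:
Start: ticket:Grace, card:Kevin, book:Grace
Event 1 (give card: Kevin -> Grace). State: ticket:Grace, card:Grace, book:Grace
Event 2 (give card: Grace -> Kevin). State: ticket:Grace, card:Kevin, book:Grace
Event 3 (give card: Kevin -> Wendy). State: ticket:Grace, card:Wendy, book:Grace
Event 4 (swap card<->book: now card:Grace, book:Wendy). State: ticket:Grace, card:Grace, book:Wendy
Event 5 (give card: Grace -> Kevin). State: ticket:Grace, card:Kevin, book:Wendy
Event 6 (give ticket: Grace -> Wendy). State: ticket:Wendy, card:Kevin, book:Wendy

Final state: ticket:Wendy, card:Kevin, book:Wendy
Kevin holds: card.

Answer: card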